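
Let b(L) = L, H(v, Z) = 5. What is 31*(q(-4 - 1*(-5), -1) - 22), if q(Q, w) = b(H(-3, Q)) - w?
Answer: -496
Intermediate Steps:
q(Q, w) = 5 - w
31*(q(-4 - 1*(-5), -1) - 22) = 31*((5 - 1*(-1)) - 22) = 31*((5 + 1) - 22) = 31*(6 - 22) = 31*(-16) = -496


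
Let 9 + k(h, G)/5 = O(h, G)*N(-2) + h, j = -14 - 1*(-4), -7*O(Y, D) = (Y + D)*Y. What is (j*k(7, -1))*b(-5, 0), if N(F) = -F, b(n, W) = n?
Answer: -3500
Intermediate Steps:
O(Y, D) = -Y*(D + Y)/7 (O(Y, D) = -(Y + D)*Y/7 = -(D + Y)*Y/7 = -Y*(D + Y)/7)
j = -10 (j = -14 + 4 = -10)
k(h, G) = -45 + 5*h - 10*h*(G + h)/7 (k(h, G) = -45 + 5*((-h*(G + h)/7)*(-1*(-2)) + h) = -45 + 5*(-h*(G + h)/7*2 + h) = -45 + 5*(-2*h*(G + h)/7 + h) = -45 + 5*(h - 2*h*(G + h)/7) = -45 + (5*h - 10*h*(G + h)/7) = -45 + 5*h - 10*h*(G + h)/7)
(j*k(7, -1))*b(-5, 0) = -10*(-45 + 5*7 - 10/7*7*(-1 + 7))*(-5) = -10*(-45 + 35 - 10/7*7*6)*(-5) = -10*(-45 + 35 - 60)*(-5) = -10*(-70)*(-5) = 700*(-5) = -3500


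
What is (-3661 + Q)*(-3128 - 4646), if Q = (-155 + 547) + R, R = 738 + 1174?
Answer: 10549318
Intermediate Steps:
R = 1912
Q = 2304 (Q = (-155 + 547) + 1912 = 392 + 1912 = 2304)
(-3661 + Q)*(-3128 - 4646) = (-3661 + 2304)*(-3128 - 4646) = -1357*(-7774) = 10549318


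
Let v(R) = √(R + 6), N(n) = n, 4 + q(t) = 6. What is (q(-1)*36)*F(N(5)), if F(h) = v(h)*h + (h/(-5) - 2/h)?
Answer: -504/5 + 360*√11 ≈ 1093.2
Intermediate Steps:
q(t) = 2 (q(t) = -4 + 6 = 2)
v(R) = √(6 + R)
F(h) = -2/h - h/5 + h*√(6 + h) (F(h) = √(6 + h)*h + (h/(-5) - 2/h) = h*√(6 + h) + (h*(-⅕) - 2/h) = h*√(6 + h) + (-h/5 - 2/h) = h*√(6 + h) + (-2/h - h/5) = -2/h - h/5 + h*√(6 + h))
(q(-1)*36)*F(N(5)) = (2*36)*(-2/5 - ⅕*5 + 5*√(6 + 5)) = 72*(-2*⅕ - 1 + 5*√11) = 72*(-⅖ - 1 + 5*√11) = 72*(-7/5 + 5*√11) = -504/5 + 360*√11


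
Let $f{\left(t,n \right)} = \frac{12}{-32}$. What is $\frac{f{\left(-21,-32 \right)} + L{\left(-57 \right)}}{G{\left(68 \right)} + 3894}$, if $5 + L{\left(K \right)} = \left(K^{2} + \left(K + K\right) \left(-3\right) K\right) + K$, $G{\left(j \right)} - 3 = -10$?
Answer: $- \frac{130459}{31096} \approx -4.1954$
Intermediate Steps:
$G{\left(j \right)} = -7$ ($G{\left(j \right)} = 3 - 10 = -7$)
$f{\left(t,n \right)} = - \frac{3}{8}$ ($f{\left(t,n \right)} = 12 \left(- \frac{1}{32}\right) = - \frac{3}{8}$)
$L{\left(K \right)} = -5 + K - 5 K^{2}$ ($L{\left(K \right)} = -5 + \left(\left(K^{2} + \left(K + K\right) \left(-3\right) K\right) + K\right) = -5 + \left(\left(K^{2} + 2 K \left(-3\right) K\right) + K\right) = -5 + \left(\left(K^{2} + - 6 K K\right) + K\right) = -5 + \left(\left(K^{2} - 6 K^{2}\right) + K\right) = -5 - \left(- K + 5 K^{2}\right) = -5 + K - 5 K^{2}$)
$\frac{f{\left(-21,-32 \right)} + L{\left(-57 \right)}}{G{\left(68 \right)} + 3894} = \frac{- \frac{3}{8} - \left(62 + 16245\right)}{-7 + 3894} = \frac{- \frac{3}{8} - 16307}{3887} = \left(- \frac{3}{8} - 16307\right) \frac{1}{3887} = \left(- \frac{130459}{8}\right) \frac{1}{3887} = - \frac{130459}{31096}$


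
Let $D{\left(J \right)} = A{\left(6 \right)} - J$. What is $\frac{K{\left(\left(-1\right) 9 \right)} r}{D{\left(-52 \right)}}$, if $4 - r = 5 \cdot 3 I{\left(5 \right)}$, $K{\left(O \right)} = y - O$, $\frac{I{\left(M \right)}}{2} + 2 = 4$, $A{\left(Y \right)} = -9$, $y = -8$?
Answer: $- \frac{56}{43} \approx -1.3023$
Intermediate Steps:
$I{\left(M \right)} = 4$ ($I{\left(M \right)} = -4 + 2 \cdot 4 = -4 + 8 = 4$)
$D{\left(J \right)} = -9 - J$
$K{\left(O \right)} = -8 - O$
$r = -56$ ($r = 4 - 5 \cdot 3 \cdot 4 = 4 - 15 \cdot 4 = 4 - 60 = -56$)
$\frac{K{\left(\left(-1\right) 9 \right)} r}{D{\left(-52 \right)}} = \frac{\left(-8 - \left(-1\right) 9\right) \left(-56\right)}{-9 - -52} = \frac{\left(-8 - -9\right) \left(-56\right)}{-9 + 52} = \frac{\left(-8 + 9\right) \left(-56\right)}{43} = 1 \left(-56\right) \frac{1}{43} = \left(-56\right) \frac{1}{43} = - \frac{56}{43}$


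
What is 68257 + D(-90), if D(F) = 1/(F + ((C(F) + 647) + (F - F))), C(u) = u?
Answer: 31876020/467 ≈ 68257.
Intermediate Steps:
D(F) = 1/(647 + 2*F) (D(F) = 1/(F + ((F + 647) + (F - F))) = 1/(F + ((647 + F) + 0)) = 1/(F + (647 + F)) = 1/(647 + 2*F))
68257 + D(-90) = 68257 + 1/(647 + 2*(-90)) = 68257 + 1/(647 - 180) = 68257 + 1/467 = 31876020/467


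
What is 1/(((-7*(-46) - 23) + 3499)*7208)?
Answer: 1/27375984 ≈ 3.6528e-8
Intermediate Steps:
1/(((-7*(-46) - 23) + 3499)*7208) = (1/7208)/((322 - 23) + 3499) = (1/7208)/(299 + 3499) = (1/7208)/3798 = (1/3798)*(1/7208) = 1/27375984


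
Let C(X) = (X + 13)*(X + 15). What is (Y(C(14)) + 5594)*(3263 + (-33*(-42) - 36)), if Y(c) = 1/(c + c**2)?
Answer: 2263005979571/87696 ≈ 2.5805e+7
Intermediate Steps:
C(X) = (13 + X)*(15 + X)
(Y(C(14)) + 5594)*(3263 + (-33*(-42) - 36)) = (1/((195 + 14**2 + 28*14)*(1 + (195 + 14**2 + 28*14))) + 5594)*(3263 + (-33*(-42) - 36)) = (1/((195 + 196 + 392)*(1 + (195 + 196 + 392))) + 5594)*(3263 + (1386 - 36)) = (1/(783*(1 + 783)) + 5594)*(3263 + 1350) = ((1/783)/784 + 5594)*4613 = ((1/783)*(1/784) + 5594)*4613 = (1/613872 + 5594)*4613 = (3433999969/613872)*4613 = 2263005979571/87696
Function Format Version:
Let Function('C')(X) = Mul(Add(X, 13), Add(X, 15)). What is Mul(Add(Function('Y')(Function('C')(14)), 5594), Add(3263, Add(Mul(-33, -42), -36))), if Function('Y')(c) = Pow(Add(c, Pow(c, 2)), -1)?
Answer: Rational(2263005979571, 87696) ≈ 2.5805e+7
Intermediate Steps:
Function('C')(X) = Mul(Add(13, X), Add(15, X))
Mul(Add(Function('Y')(Function('C')(14)), 5594), Add(3263, Add(Mul(-33, -42), -36))) = Mul(Add(Mul(Pow(Add(195, Pow(14, 2), Mul(28, 14)), -1), Pow(Add(1, Add(195, Pow(14, 2), Mul(28, 14))), -1)), 5594), Add(3263, Add(Mul(-33, -42), -36))) = Mul(Add(Mul(Pow(Add(195, 196, 392), -1), Pow(Add(1, Add(195, 196, 392)), -1)), 5594), Add(3263, Add(1386, -36))) = Mul(Add(Mul(Pow(783, -1), Pow(Add(1, 783), -1)), 5594), Add(3263, 1350)) = Mul(Add(Mul(Rational(1, 783), Pow(784, -1)), 5594), 4613) = Mul(Add(Mul(Rational(1, 783), Rational(1, 784)), 5594), 4613) = Mul(Add(Rational(1, 613872), 5594), 4613) = Mul(Rational(3433999969, 613872), 4613) = Rational(2263005979571, 87696)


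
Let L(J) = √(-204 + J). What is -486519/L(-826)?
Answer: 486519*I*√1030/1030 ≈ 15159.0*I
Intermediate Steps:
-486519/L(-826) = -486519/√(-204 - 826) = -486519*(-I*√1030/1030) = -(-486519)*I*√1030/1030 = 486519*I*√1030/1030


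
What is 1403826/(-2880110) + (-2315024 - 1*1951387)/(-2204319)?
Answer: 1532208776786/1058113532515 ≈ 1.4481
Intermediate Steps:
1403826/(-2880110) + (-2315024 - 1*1951387)/(-2204319) = 1403826*(-1/2880110) + (-2315024 - 1951387)*(-1/2204319) = -701913/1440055 - 4266411*(-1/2204319) = -701913/1440055 + 1422137/734773 = 1532208776786/1058113532515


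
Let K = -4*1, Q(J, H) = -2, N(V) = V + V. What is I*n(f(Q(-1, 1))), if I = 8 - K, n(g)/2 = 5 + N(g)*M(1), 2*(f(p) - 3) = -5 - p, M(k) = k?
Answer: 192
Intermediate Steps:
N(V) = 2*V
K = -4
f(p) = 1/2 - p/2 (f(p) = 3 + (-5 - p)/2 = 3 + (-5/2 - p/2) = 1/2 - p/2)
n(g) = 10 + 4*g (n(g) = 2*(5 + (2*g)*1) = 2*(5 + 2*g) = 10 + 4*g)
I = 12 (I = 8 - 1*(-4) = 8 + 4 = 12)
I*n(f(Q(-1, 1))) = 12*(10 + 4*(1/2 - 1/2*(-2))) = 12*(10 + 4*(1/2 + 1)) = 12*(10 + 4*(3/2)) = 12*(10 + 6) = 12*16 = 192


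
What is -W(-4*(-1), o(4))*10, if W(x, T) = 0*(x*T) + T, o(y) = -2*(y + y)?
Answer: 160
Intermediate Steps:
o(y) = -4*y
W(x, T) = T (W(x, T) = 0*(T*x) + T = 0 + T = T)
-W(-4*(-1), o(4))*10 = -(-4)*4*10 = -1*(-16)*10 = 16*10 = 160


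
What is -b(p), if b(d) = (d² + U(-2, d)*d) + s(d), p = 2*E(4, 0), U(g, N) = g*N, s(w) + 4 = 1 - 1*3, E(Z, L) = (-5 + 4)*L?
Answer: 6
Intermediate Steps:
E(Z, L) = -L
s(w) = -6 (s(w) = -4 + (1 - 1*3) = -4 + (1 - 3) = -4 - 2 = -6)
U(g, N) = N*g
p = 0 (p = 2*(-1*0) = 2*0 = 0)
b(d) = -6 - d² (b(d) = (d² + (d*(-2))*d) - 6 = (d² + (-2*d)*d) - 6 = (d² - 2*d²) - 6 = -d² - 6 = -6 - d²)
-b(p) = -(-6 - 1*0²) = -(-6 - 1*0) = -(-6 + 0) = -1*(-6) = 6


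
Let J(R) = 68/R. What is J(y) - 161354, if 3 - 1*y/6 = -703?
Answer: -170873869/1059 ≈ -1.6135e+5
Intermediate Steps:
y = 4236 (y = 18 - 6*(-703) = 18 + 4218 = 4236)
J(y) - 161354 = 68/4236 - 161354 = 68*(1/4236) - 161354 = 17/1059 - 161354 = -170873869/1059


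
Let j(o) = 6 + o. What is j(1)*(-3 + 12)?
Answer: 63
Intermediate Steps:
j(1)*(-3 + 12) = (6 + 1)*(-3 + 12) = 7*9 = 63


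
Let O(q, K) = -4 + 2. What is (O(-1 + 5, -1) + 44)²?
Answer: 1764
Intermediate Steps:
O(q, K) = -2
(O(-1 + 5, -1) + 44)² = (-2 + 44)² = 42² = 1764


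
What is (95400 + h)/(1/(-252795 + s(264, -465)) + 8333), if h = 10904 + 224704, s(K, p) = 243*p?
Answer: 121079416320/3048128069 ≈ 39.723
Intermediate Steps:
h = 235608
(95400 + h)/(1/(-252795 + s(264, -465)) + 8333) = (95400 + 235608)/(1/(-252795 + 243*(-465)) + 8333) = 331008/(1/(-252795 - 112995) + 8333) = 331008/(1/(-365790) + 8333) = 331008/(-1/365790 + 8333) = 331008/(3048128069/365790) = 331008*(365790/3048128069) = 121079416320/3048128069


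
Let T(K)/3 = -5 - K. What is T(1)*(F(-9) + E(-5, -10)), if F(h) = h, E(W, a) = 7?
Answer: 36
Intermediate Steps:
T(K) = -15 - 3*K (T(K) = 3*(-5 - K) = -15 - 3*K)
T(1)*(F(-9) + E(-5, -10)) = (-15 - 3*1)*(-9 + 7) = (-15 - 3)*(-2) = -18*(-2) = 36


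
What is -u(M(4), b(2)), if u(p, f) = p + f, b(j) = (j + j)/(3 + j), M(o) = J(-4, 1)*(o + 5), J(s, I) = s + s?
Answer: 356/5 ≈ 71.200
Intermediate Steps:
J(s, I) = 2*s
M(o) = -40 - 8*o (M(o) = (2*(-4))*(o + 5) = -8*(5 + o) = -40 - 8*o)
b(j) = 2*j/(3 + j) (b(j) = (2*j)/(3 + j) = 2*j/(3 + j))
u(p, f) = f + p
-u(M(4), b(2)) = -(2*2/(3 + 2) + (-40 - 8*4)) = -(2*2/5 + (-40 - 32)) = -(2*2*(⅕) - 72) = -(⅘ - 72) = -1*(-356/5) = 356/5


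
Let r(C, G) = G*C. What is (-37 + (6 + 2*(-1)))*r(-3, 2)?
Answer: 198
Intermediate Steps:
r(C, G) = C*G
(-37 + (6 + 2*(-1)))*r(-3, 2) = (-37 + (6 + 2*(-1)))*(-3*2) = (-37 + (6 - 2))*(-6) = (-37 + 4)*(-6) = -33*(-6) = 198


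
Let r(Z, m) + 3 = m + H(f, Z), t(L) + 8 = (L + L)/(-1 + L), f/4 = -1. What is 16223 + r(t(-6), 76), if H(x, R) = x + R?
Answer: 114000/7 ≈ 16286.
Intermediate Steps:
f = -4 (f = 4*(-1) = -4)
H(x, R) = R + x
t(L) = -8 + 2*L/(-1 + L) (t(L) = -8 + (L + L)/(-1 + L) = -8 + (2*L)/(-1 + L) = -8 + 2*L/(-1 + L))
r(Z, m) = -7 + Z + m (r(Z, m) = -3 + (m + (Z - 4)) = -3 + (m + (-4 + Z)) = -3 + (-4 + Z + m) = -7 + Z + m)
16223 + r(t(-6), 76) = 16223 + (-7 + 2*(4 - 3*(-6))/(-1 - 6) + 76) = 16223 + (-7 + 2*(4 + 18)/(-7) + 76) = 16223 + (-7 + 2*(-⅐)*22 + 76) = 16223 + (-7 - 44/7 + 76) = 16223 + 439/7 = 114000/7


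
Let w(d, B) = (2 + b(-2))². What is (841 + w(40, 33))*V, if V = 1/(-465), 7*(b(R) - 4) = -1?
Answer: -8578/4557 ≈ -1.8824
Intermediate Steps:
b(R) = 27/7 (b(R) = 4 + (⅐)*(-1) = 4 - ⅐ = 27/7)
w(d, B) = 1681/49 (w(d, B) = (2 + 27/7)² = (41/7)² = 1681/49)
V = -1/465 ≈ -0.0021505
(841 + w(40, 33))*V = (841 + 1681/49)*(-1/465) = (42890/49)*(-1/465) = -8578/4557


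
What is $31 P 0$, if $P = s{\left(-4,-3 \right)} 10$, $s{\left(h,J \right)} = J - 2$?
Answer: $0$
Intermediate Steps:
$s{\left(h,J \right)} = -2 + J$
$P = -50$ ($P = \left(-2 - 3\right) 10 = \left(-5\right) 10 = -50$)
$31 P 0 = 31 \left(-50\right) 0 = \left(-1550\right) 0 = 0$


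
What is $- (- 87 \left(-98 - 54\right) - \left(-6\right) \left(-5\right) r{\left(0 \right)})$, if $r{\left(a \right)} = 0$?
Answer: $-13224$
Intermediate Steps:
$- (- 87 \left(-98 - 54\right) - \left(-6\right) \left(-5\right) r{\left(0 \right)}) = - (- 87 \left(-98 - 54\right) - \left(-6\right) \left(-5\right) 0) = - (\left(-87\right) \left(-152\right) - 30 \cdot 0) = - (13224 - 0) = - (13224 + 0) = \left(-1\right) 13224 = -13224$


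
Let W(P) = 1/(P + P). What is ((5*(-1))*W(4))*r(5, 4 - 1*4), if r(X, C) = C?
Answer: 0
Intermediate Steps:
W(P) = 1/(2*P)
((5*(-1))*W(4))*r(5, 4 - 1*4) = ((5*(-1))*((½)/4))*(4 - 1*4) = (-5/(2*4))*(4 - 4) = -5*⅛*0 = -5/8*0 = 0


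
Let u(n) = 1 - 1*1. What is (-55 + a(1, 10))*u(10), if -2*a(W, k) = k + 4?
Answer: 0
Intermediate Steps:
a(W, k) = -2 - k/2 (a(W, k) = -(k + 4)/2 = -(4 + k)/2 = -2 - k/2)
u(n) = 0 (u(n) = 1 - 1 = 0)
(-55 + a(1, 10))*u(10) = (-55 + (-2 - ½*10))*0 = (-55 + (-2 - 5))*0 = (-55 - 7)*0 = -62*0 = 0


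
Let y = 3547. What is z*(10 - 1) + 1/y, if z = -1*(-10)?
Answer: 319231/3547 ≈ 90.000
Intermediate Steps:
z = 10
z*(10 - 1) + 1/y = 10*(10 - 1) + 1/3547 = 10*9 + 1/3547 = 90 + 1/3547 = 319231/3547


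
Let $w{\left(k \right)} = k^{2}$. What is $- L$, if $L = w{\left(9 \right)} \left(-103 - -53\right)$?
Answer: $4050$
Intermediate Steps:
$L = -4050$ ($L = 9^{2} \left(-103 - -53\right) = 81 \left(-103 + 53\right) = 81 \left(-50\right) = -4050$)
$- L = \left(-1\right) \left(-4050\right) = 4050$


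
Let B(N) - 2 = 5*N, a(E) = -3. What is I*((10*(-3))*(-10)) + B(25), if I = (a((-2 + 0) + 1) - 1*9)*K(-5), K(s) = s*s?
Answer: -89873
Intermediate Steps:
K(s) = s²
B(N) = 2 + 5*N
I = -300 (I = (-3 - 1*9)*(-5)² = (-3 - 9)*25 = -12*25 = -300)
I*((10*(-3))*(-10)) + B(25) = -300*10*(-3)*(-10) + (2 + 5*25) = -(-9000)*(-10) + (2 + 125) = -300*300 + 127 = -90000 + 127 = -89873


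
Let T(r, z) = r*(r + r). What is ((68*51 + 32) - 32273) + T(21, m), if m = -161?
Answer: -27891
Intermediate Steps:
T(r, z) = 2*r² (T(r, z) = r*(2*r) = 2*r²)
((68*51 + 32) - 32273) + T(21, m) = ((68*51 + 32) - 32273) + 2*21² = ((3468 + 32) - 32273) + 2*441 = (3500 - 32273) + 882 = -28773 + 882 = -27891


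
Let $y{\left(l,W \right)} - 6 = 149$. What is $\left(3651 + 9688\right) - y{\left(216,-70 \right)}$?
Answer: $13184$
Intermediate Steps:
$y{\left(l,W \right)} = 155$ ($y{\left(l,W \right)} = 6 + 149 = 155$)
$\left(3651 + 9688\right) - y{\left(216,-70 \right)} = \left(3651 + 9688\right) - 155 = 13339 - 155 = 13184$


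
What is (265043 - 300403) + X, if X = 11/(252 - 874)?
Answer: -21993931/622 ≈ -35360.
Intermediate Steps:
X = -11/622 (X = 11/(-622) = 11*(-1/622) = -11/622 ≈ -0.017685)
(265043 - 300403) + X = (265043 - 300403) - 11/622 = -35360 - 11/622 = -21993931/622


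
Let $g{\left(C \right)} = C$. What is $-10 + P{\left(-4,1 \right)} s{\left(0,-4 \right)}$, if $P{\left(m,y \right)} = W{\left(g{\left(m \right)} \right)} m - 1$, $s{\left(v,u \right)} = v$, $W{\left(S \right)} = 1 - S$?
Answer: $-10$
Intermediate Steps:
$P{\left(m,y \right)} = -1 + m \left(1 - m\right)$ ($P{\left(m,y \right)} = \left(1 - m\right) m - 1 = m \left(1 - m\right) - 1 = -1 + m \left(1 - m\right)$)
$-10 + P{\left(-4,1 \right)} s{\left(0,-4 \right)} = -10 + \left(-1 - 4 - \left(-4\right)^{2}\right) 0 = -10 + \left(-1 - 4 - 16\right) 0 = -10 - 0 = -10 + 0 = -10$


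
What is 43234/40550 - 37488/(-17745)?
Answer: 76244191/23985325 ≈ 3.1788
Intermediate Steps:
43234/40550 - 37488/(-17745) = 43234*(1/40550) - 37488*(-1/17745) = 21617/20275 + 12496/5915 = 76244191/23985325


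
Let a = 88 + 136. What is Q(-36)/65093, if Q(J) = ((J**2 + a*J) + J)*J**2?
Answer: -1259712/9299 ≈ -135.47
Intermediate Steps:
a = 224
Q(J) = J**2*(J**2 + 225*J) (Q(J) = ((J**2 + 224*J) + J)*J**2 = (J**2 + 225*J)*J**2 = J**2*(J**2 + 225*J))
Q(-36)/65093 = ((-36)**3*(225 - 36))/65093 = -46656*189*(1/65093) = -8817984*1/65093 = -1259712/9299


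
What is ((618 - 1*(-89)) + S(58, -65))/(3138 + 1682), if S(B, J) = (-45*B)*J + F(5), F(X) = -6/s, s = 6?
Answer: 42589/1205 ≈ 35.344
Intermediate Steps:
F(X) = -1 (F(X) = -6/6 = -6*⅙ = -1)
S(B, J) = -1 - 45*B*J (S(B, J) = (-45*B)*J - 1 = -45*B*J - 1 = -1 - 45*B*J)
((618 - 1*(-89)) + S(58, -65))/(3138 + 1682) = ((618 - 1*(-89)) + (-1 - 45*58*(-65)))/(3138 + 1682) = ((618 + 89) + (-1 + 169650))/4820 = (707 + 169649)*(1/4820) = 170356*(1/4820) = 42589/1205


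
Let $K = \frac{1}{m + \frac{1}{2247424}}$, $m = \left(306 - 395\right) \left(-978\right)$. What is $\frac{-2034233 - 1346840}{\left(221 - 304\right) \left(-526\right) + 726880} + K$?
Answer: $- \frac{661404714589060945}{150732859163467242} \approx -4.3879$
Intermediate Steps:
$m = 87042$ ($m = \left(-89\right) \left(-978\right) = 87042$)
$K = \frac{2247424}{195620279809}$ ($K = \frac{1}{87042 + \frac{1}{2247424}} = \frac{1}{\frac{195620279809}{2247424}} = \frac{2247424}{195620279809} \approx 1.1489 \cdot 10^{-5}$)
$\frac{-2034233 - 1346840}{\left(221 - 304\right) \left(-526\right) + 726880} + K = \frac{-2034233 - 1346840}{\left(221 - 304\right) \left(-526\right) + 726880} + \frac{2247424}{195620279809} = - \frac{3381073}{\left(-83\right) \left(-526\right) + 726880} + \frac{2247424}{195620279809} = - \frac{3381073}{43658 + 726880} + \frac{2247424}{195620279809} = - \frac{3381073}{770538} + \frac{2247424}{195620279809} = - \frac{661404714589060945}{150732859163467242}$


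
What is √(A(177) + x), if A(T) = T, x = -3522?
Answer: I*√3345 ≈ 57.836*I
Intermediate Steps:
√(A(177) + x) = √(177 - 3522) = √(-3345) = I*√3345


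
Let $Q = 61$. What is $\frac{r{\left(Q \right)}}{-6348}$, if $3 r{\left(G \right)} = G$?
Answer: $- \frac{61}{19044} \approx -0.0032031$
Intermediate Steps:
$r{\left(G \right)} = \frac{G}{3}$
$\frac{r{\left(Q \right)}}{-6348} = \frac{\frac{1}{3} \cdot 61}{-6348} = \frac{61}{3} \left(- \frac{1}{6348}\right) = - \frac{61}{19044}$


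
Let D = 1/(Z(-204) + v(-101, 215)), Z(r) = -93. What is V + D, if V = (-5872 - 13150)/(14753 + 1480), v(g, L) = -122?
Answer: -4105963/3490095 ≈ -1.1765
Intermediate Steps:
V = -19022/16233 ≈ -1.1718
D = -1/215 (D = 1/(-93 - 122) = 1/(-215) = -1/215 ≈ -0.0046512)
V + D = -19022/16233 - 1/215 = -4105963/3490095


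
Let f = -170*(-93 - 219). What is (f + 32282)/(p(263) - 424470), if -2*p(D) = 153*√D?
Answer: -48288839120/240230989011 + 2900948*√263/80076996337 ≈ -0.20042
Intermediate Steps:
f = 53040 (f = -170*(-312) = 53040)
p(D) = -153*√D/2
(f + 32282)/(p(263) - 424470) = (53040 + 32282)/(-153*√263/2 - 424470) = 85322/(-424470 - 153*√263/2)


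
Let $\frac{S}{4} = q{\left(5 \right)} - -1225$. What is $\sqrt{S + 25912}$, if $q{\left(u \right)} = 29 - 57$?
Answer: $10 \sqrt{307} \approx 175.21$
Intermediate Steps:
$q{\left(u \right)} = -28$
$S = 4788$ ($S = 4 \left(-28 - -1225\right) = 4 \left(-28 + 1225\right) = 4 \cdot 1197 = 4788$)
$\sqrt{S + 25912} = \sqrt{4788 + 25912} = \sqrt{30700} = 10 \sqrt{307}$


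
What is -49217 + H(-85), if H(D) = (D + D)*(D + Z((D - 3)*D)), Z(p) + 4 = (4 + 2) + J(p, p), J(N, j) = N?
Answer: -1306707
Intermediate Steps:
Z(p) = 2 + p (Z(p) = -4 + ((4 + 2) + p) = -4 + (6 + p) = 2 + p)
H(D) = 2*D*(2 + D + D*(-3 + D)) (H(D) = (D + D)*(D + (2 + (D - 3)*D)) = (2*D)*(D + (2 + (-3 + D)*D)) = (2*D)*(D + (2 + D*(-3 + D))) = (2*D)*(2 + D + D*(-3 + D)) = 2*D*(2 + D + D*(-3 + D)))
-49217 + H(-85) = -49217 + 2*(-85)*(2 - 85 - 85*(-3 - 85)) = -49217 + 2*(-85)*(2 - 85 - 85*(-88)) = -49217 + 2*(-85)*(2 - 85 + 7480) = -49217 + 2*(-85)*7397 = -49217 - 1257490 = -1306707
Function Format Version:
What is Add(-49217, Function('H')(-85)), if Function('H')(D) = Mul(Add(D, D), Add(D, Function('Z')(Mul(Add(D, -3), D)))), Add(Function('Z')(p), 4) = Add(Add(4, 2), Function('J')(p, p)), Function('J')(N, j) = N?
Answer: -1306707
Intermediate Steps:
Function('Z')(p) = Add(2, p) (Function('Z')(p) = Add(-4, Add(Add(4, 2), p)) = Add(-4, Add(6, p)) = Add(2, p))
Function('H')(D) = Mul(2, D, Add(2, D, Mul(D, Add(-3, D)))) (Function('H')(D) = Mul(Add(D, D), Add(D, Add(2, Mul(Add(D, -3), D)))) = Mul(Mul(2, D), Add(D, Add(2, Mul(Add(-3, D), D)))) = Mul(Mul(2, D), Add(D, Add(2, Mul(D, Add(-3, D))))) = Mul(Mul(2, D), Add(2, D, Mul(D, Add(-3, D)))) = Mul(2, D, Add(2, D, Mul(D, Add(-3, D)))))
Add(-49217, Function('H')(-85)) = Add(-49217, Mul(2, -85, Add(2, -85, Mul(-85, Add(-3, -85))))) = Add(-49217, Mul(2, -85, Add(2, -85, Mul(-85, -88)))) = Add(-49217, Mul(2, -85, Add(2, -85, 7480))) = Add(-49217, Mul(2, -85, 7397)) = Add(-49217, -1257490) = -1306707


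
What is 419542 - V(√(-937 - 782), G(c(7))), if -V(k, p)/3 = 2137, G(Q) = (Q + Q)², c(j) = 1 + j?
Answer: 425953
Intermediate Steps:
G(Q) = 4*Q² (G(Q) = (2*Q)² = 4*Q²)
V(k, p) = -6411 (V(k, p) = -3*2137 = -6411)
419542 - V(√(-937 - 782), G(c(7))) = 419542 - 1*(-6411) = 419542 + 6411 = 425953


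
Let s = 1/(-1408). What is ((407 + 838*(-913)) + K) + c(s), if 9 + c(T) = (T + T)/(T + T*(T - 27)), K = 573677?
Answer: -6993017387/36609 ≈ -1.9102e+5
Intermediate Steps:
s = -1/1408 ≈ -0.00071023
c(T) = -9 + 2*T/(T + T*(-27 + T)) (c(T) = -9 + (T + T)/(T + T*(T - 27)) = -9 + (2*T)/(T + T*(-27 + T)) = -9 + 2*T/(T + T*(-27 + T)))
((407 + 838*(-913)) + K) + c(s) = ((407 + 838*(-913)) + 573677) + (236 - 9*(-1/1408))/(-26 - 1/1408) = ((407 - 765094) + 573677) + (236 + 9/1408)/(-36609/1408) = (-764687 + 573677) - 1408/36609*332297/1408 = -191010 - 332297/36609 = -6993017387/36609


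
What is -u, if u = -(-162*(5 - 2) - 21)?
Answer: -507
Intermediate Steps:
u = 507 (u = -(-162*3 - 21) = -(-27*18 - 21) = -(-486 - 21) = -1*(-507) = 507)
-u = -1*507 = -507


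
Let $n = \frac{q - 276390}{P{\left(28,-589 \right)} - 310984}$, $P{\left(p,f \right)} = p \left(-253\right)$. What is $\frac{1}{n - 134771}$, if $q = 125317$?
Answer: $- \frac{318068}{42866191355} \approx -7.42 \cdot 10^{-6}$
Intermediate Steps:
$P{\left(p,f \right)} = - 253 p$
$n = \frac{151073}{318068}$ ($n = \frac{125317 - 276390}{\left(-253\right) 28 - 310984} = - \frac{151073}{-7084 - 310984} = - \frac{151073}{-318068} = \left(-151073\right) \left(- \frac{1}{318068}\right) = \frac{151073}{318068} \approx 0.47497$)
$\frac{1}{n - 134771} = \frac{1}{\frac{151073}{318068} - 134771} = \frac{1}{- \frac{42866191355}{318068}} = - \frac{318068}{42866191355}$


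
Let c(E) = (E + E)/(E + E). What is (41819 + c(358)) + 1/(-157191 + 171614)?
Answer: 603169861/14423 ≈ 41820.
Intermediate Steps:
c(E) = 1 (c(E) = (2*E)/((2*E)) = (2*E)*(1/(2*E)) = 1)
(41819 + c(358)) + 1/(-157191 + 171614) = (41819 + 1) + 1/(-157191 + 171614) = 41820 + 1/14423 = 603169861/14423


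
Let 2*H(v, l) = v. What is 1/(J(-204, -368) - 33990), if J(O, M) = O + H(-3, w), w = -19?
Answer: -2/68391 ≈ -2.9244e-5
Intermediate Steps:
H(v, l) = v/2
J(O, M) = -3/2 + O (J(O, M) = O + (1/2)*(-3) = O - 3/2 = -3/2 + O)
1/(J(-204, -368) - 33990) = 1/((-3/2 - 204) - 33990) = 1/(-411/2 - 33990) = 1/(-68391/2) = -2/68391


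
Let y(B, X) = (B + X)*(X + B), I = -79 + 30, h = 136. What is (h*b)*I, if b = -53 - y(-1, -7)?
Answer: 779688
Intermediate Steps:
I = -49
y(B, X) = (B + X)**2 (y(B, X) = (B + X)*(B + X) = (B + X)**2)
b = -117 (b = -53 - (-1 - 7)**2 = -53 - 1*(-8)**2 = -53 - 1*64 = -53 - 64 = -117)
(h*b)*I = (136*(-117))*(-49) = -15912*(-49) = 779688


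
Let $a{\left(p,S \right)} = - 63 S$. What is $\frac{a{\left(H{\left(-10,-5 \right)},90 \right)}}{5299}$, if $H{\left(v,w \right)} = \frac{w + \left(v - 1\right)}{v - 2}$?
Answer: $- \frac{810}{757} \approx -1.07$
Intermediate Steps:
$H{\left(v,w \right)} = \frac{-1 + v + w}{-2 + v}$ ($H{\left(v,w \right)} = \frac{w + \left(-1 + v\right)}{-2 + v} = \frac{-1 + v + w}{-2 + v}$)
$\frac{a{\left(H{\left(-10,-5 \right)},90 \right)}}{5299} = \frac{\left(-63\right) 90}{5299} = \left(-5670\right) \frac{1}{5299} = - \frac{810}{757}$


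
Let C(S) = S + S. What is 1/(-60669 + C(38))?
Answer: -1/60593 ≈ -1.6504e-5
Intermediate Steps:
C(S) = 2*S
1/(-60669 + C(38)) = 1/(-60669 + 2*38) = 1/(-60669 + 76) = 1/(-60593) = -1/60593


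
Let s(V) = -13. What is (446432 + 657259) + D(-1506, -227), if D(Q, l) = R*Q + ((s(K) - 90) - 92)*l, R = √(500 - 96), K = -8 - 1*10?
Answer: 1147956 - 3012*√101 ≈ 1.1177e+6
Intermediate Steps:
K = -18 (K = -8 - 10 = -18)
R = 2*√101 (R = √404 = 2*√101 ≈ 20.100)
D(Q, l) = -195*l + 2*Q*√101 (D(Q, l) = (2*√101)*Q + ((-13 - 90) - 92)*l = 2*Q*√101 + (-103 - 92)*l = 2*Q*√101 - 195*l = -195*l + 2*Q*√101)
(446432 + 657259) + D(-1506, -227) = (446432 + 657259) + (-195*(-227) + 2*(-1506)*√101) = 1103691 + (44265 - 3012*√101) = 1147956 - 3012*√101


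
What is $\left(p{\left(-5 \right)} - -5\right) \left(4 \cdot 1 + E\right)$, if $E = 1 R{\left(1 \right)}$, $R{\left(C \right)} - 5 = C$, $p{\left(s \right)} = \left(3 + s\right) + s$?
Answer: $-20$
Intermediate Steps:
$p{\left(s \right)} = 3 + 2 s$
$R{\left(C \right)} = 5 + C$
$E = 6$ ($E = 1 \left(5 + 1\right) = 1 \cdot 6 = 6$)
$\left(p{\left(-5 \right)} - -5\right) \left(4 \cdot 1 + E\right) = \left(\left(3 + 2 \left(-5\right)\right) - -5\right) \left(4 \cdot 1 + 6\right) = \left(\left(3 - 10\right) + 5\right) \left(4 + 6\right) = \left(-7 + 5\right) 10 = \left(-2\right) 10 = -20$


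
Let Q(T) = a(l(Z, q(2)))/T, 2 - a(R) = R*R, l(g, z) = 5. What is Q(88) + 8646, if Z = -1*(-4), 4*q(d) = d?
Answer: 760825/88 ≈ 8645.7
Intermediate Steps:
q(d) = d/4
Z = 4
a(R) = 2 - R² (a(R) = 2 - R*R = 2 - R²)
Q(T) = -23/T (Q(T) = (2 - 1*5²)/T = (2 - 1*25)/T = (2 - 25)/T = -23/T)
Q(88) + 8646 = -23/88 + 8646 = 760825/88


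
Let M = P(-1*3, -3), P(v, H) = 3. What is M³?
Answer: 27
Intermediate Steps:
M = 3
M³ = 3³ = 27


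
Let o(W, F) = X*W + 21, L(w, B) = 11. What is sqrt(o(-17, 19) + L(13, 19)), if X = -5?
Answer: 3*sqrt(13) ≈ 10.817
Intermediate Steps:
o(W, F) = 21 - 5*W (o(W, F) = -5*W + 21 = 21 - 5*W)
sqrt(o(-17, 19) + L(13, 19)) = sqrt((21 - 5*(-17)) + 11) = sqrt((21 + 85) + 11) = sqrt(106 + 11) = sqrt(117) = 3*sqrt(13)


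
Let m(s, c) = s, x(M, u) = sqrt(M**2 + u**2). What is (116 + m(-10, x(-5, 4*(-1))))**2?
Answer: 11236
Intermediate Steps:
(116 + m(-10, x(-5, 4*(-1))))**2 = (116 - 10)**2 = 106**2 = 11236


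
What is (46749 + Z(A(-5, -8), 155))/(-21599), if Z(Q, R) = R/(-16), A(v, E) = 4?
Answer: -747829/345584 ≈ -2.1640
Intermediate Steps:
Z(Q, R) = -R/16 (Z(Q, R) = R*(-1/16) = -R/16)
(46749 + Z(A(-5, -8), 155))/(-21599) = (46749 - 1/16*155)/(-21599) = (46749 - 155/16)*(-1/21599) = (747829/16)*(-1/21599) = -747829/345584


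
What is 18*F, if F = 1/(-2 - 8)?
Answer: -9/5 ≈ -1.8000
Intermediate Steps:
F = -⅒ (F = 1/(-10) = -⅒ ≈ -0.10000)
18*F = 18*(-⅒) = -9/5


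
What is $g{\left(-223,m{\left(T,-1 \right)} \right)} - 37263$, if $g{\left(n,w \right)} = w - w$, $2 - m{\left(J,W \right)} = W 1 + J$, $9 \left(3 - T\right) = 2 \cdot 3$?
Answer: $-37263$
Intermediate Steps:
$T = \frac{7}{3}$ ($T = 3 - \frac{2 \cdot 3}{9} = 3 - \frac{2}{3} = \frac{7}{3} \approx 2.3333$)
$m{\left(J,W \right)} = 2 - J - W$ ($m{\left(J,W \right)} = 2 - \left(W 1 + J\right) = 2 - \left(W + J\right) = 2 - \left(J + W\right) = 2 - J - W$)
$g{\left(n,w \right)} = 0$
$g{\left(-223,m{\left(T,-1 \right)} \right)} - 37263 = 0 - 37263 = -37263$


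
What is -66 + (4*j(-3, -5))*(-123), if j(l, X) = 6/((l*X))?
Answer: -1314/5 ≈ -262.80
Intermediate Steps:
j(l, X) = 6/(X*l) (j(l, X) = 6/((X*l)) = 6*(1/(X*l)) = 6/(X*l))
-66 + (4*j(-3, -5))*(-123) = -66 + (4*(6/(-5*(-3))))*(-123) = -66 + (4*(6*(-⅕)*(-⅓)))*(-123) = -66 + (4*(⅖))*(-123) = -66 + (8/5)*(-123) = -66 - 984/5 = -1314/5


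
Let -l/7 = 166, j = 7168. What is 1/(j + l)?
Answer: 1/6006 ≈ 0.00016650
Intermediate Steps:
l = -1162 (l = -7*166 = -1162)
1/(j + l) = 1/(7168 - 1162) = 1/6006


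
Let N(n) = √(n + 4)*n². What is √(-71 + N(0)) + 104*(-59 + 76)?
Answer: 1768 + I*√71 ≈ 1768.0 + 8.4261*I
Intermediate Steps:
N(n) = n²*√(4 + n) (N(n) = √(4 + n)*n² = n²*√(4 + n))
√(-71 + N(0)) + 104*(-59 + 76) = √(-71 + 0²*√(4 + 0)) + 104*(-59 + 76) = √(-71 + 0*√4) + 104*17 = √(-71 + 0*2) + 1768 = √(-71 + 0) + 1768 = √(-71) + 1768 = I*√71 + 1768 = 1768 + I*√71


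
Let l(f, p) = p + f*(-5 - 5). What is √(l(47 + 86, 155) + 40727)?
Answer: 8*√618 ≈ 198.88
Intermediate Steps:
l(f, p) = p - 10*f (l(f, p) = p + f*(-10) = p - 10*f)
√(l(47 + 86, 155) + 40727) = √((155 - 10*(47 + 86)) + 40727) = √((155 - 10*133) + 40727) = √((155 - 1330) + 40727) = √(-1175 + 40727) = √39552 = 8*√618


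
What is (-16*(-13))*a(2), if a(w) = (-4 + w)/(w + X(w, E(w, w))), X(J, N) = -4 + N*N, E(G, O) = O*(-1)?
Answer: -208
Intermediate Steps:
E(G, O) = -O
X(J, N) = -4 + N**2
a(w) = (-4 + w)/(-4 + w + w**2) (a(w) = (-4 + w)/(w + (-4 + (-w)**2)) = (-4 + w)/(w + (-4 + w**2)) = (-4 + w)/(-4 + w + w**2))
(-16*(-13))*a(2) = (-16*(-13))*((-4 + 2)/(-4 + 2 + 2**2)) = 208*(-2/(-4 + 2 + 4)) = 208*(-2/2) = 208*((1/2)*(-2)) = 208*(-1) = -208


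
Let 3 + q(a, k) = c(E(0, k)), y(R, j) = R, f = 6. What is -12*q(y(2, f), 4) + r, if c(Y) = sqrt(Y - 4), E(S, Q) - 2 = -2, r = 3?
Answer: 39 - 24*I ≈ 39.0 - 24.0*I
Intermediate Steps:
E(S, Q) = 0 (E(S, Q) = 2 - 2 = 0)
c(Y) = sqrt(-4 + Y)
q(a, k) = -3 + 2*I (q(a, k) = -3 + sqrt(-4 + 0) = -3 + sqrt(-4) = -3 + 2*I)
-12*q(y(2, f), 4) + r = -12*(-3 + 2*I) + 3 = (36 - 24*I) + 3 = 39 - 24*I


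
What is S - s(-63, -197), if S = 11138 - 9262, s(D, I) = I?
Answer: 2073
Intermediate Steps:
S = 1876
S - s(-63, -197) = 1876 - 1*(-197) = 1876 + 197 = 2073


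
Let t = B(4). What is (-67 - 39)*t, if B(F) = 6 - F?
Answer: -212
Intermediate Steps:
t = 2 (t = 6 - 1*4 = 6 - 4 = 2)
(-67 - 39)*t = (-67 - 39)*2 = -106*2 = -212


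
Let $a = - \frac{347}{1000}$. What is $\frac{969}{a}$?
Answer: $- \frac{969000}{347} \approx -2792.5$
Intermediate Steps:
$a = - \frac{347}{1000}$ ($a = \left(-347\right) \frac{1}{1000} = - \frac{347}{1000} \approx -0.347$)
$\frac{969}{a} = \frac{969}{- \frac{347}{1000}} = 969 \left(- \frac{1000}{347}\right) = - \frac{969000}{347}$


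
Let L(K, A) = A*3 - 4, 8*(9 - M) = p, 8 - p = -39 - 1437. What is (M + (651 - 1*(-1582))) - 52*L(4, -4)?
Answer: 5777/2 ≈ 2888.5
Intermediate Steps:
p = 1484 (p = 8 - (-39 - 1437) = 8 - 1*(-1476) = 8 + 1476 = 1484)
M = -353/2 (M = 9 - ⅛*1484 = 9 - 371/2 = -353/2 ≈ -176.50)
L(K, A) = -4 + 3*A (L(K, A) = 3*A - 4 = -4 + 3*A)
(M + (651 - 1*(-1582))) - 52*L(4, -4) = (-353/2 + (651 - 1*(-1582))) - 52*(-4 + 3*(-4)) = (-353/2 + (651 + 1582)) - 52*(-4 - 12) = (-353/2 + 2233) - 52*(-16) = 4113/2 + 832 = 5777/2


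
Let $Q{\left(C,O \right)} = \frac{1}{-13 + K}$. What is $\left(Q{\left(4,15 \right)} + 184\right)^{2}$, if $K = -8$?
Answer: $\frac{14922769}{441} \approx 33839.0$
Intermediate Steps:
$Q{\left(C,O \right)} = - \frac{1}{21}$ ($Q{\left(C,O \right)} = \frac{1}{-13 - 8} = \frac{1}{-21} = - \frac{1}{21}$)
$\left(Q{\left(4,15 \right)} + 184\right)^{2} = \left(- \frac{1}{21} + 184\right)^{2} = \left(\frac{3863}{21}\right)^{2} = \frac{14922769}{441}$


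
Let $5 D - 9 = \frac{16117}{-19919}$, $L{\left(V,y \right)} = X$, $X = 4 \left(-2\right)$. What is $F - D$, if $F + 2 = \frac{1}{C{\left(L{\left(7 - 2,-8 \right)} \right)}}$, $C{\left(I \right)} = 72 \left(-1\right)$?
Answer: $- \frac{26188363}{7170840} \approx -3.6521$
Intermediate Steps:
$X = -8$
$L{\left(V,y \right)} = -8$
$D = \frac{163154}{99595}$ ($D = \frac{9}{5} + \frac{16117 \frac{1}{-19919}}{5} = \frac{9}{5} + \frac{16117 \left(- \frac{1}{19919}\right)}{5} = \frac{9}{5} + \frac{1}{5} \left(- \frac{16117}{19919}\right) = \frac{9}{5} - \frac{16117}{99595} = \frac{163154}{99595} \approx 1.6382$)
$C{\left(I \right)} = -72$
$F = - \frac{145}{72}$ ($F = -2 + \frac{1}{-72} = -2 - \frac{1}{72} = - \frac{145}{72} \approx -2.0139$)
$F - D = - \frac{145}{72} - \frac{163154}{99595} = - \frac{26188363}{7170840}$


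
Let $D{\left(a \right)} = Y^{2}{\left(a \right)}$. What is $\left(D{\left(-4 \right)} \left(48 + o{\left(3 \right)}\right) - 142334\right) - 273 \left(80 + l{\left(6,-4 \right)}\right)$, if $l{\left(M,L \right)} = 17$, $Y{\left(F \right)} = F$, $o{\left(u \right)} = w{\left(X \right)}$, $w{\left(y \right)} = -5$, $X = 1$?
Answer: $-168127$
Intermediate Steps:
$o{\left(u \right)} = -5$
$D{\left(a \right)} = a^{2}$
$\left(D{\left(-4 \right)} \left(48 + o{\left(3 \right)}\right) - 142334\right) - 273 \left(80 + l{\left(6,-4 \right)}\right) = \left(\left(-4\right)^{2} \left(48 - 5\right) - 142334\right) - 273 \left(80 + 17\right) = \left(16 \cdot 43 - 142334\right) - 273 \cdot 97 = \left(688 - 142334\right) - 26481 = -141646 - 26481 = -168127$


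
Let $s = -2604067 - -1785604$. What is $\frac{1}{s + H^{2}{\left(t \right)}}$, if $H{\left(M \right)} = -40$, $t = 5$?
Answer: $- \frac{1}{816863} \approx -1.2242 \cdot 10^{-6}$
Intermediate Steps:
$s = -818463$ ($s = -2604067 + 1785604 = -818463$)
$\frac{1}{s + H^{2}{\left(t \right)}} = \frac{1}{-818463 + \left(-40\right)^{2}} = \frac{1}{-818463 + 1600} = \frac{1}{-816863} = - \frac{1}{816863}$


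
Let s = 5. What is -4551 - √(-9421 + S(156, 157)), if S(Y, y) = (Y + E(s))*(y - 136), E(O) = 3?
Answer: -4551 - I*√6082 ≈ -4551.0 - 77.987*I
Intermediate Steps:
S(Y, y) = (-136 + y)*(3 + Y) (S(Y, y) = (Y + 3)*(y - 136) = (3 + Y)*(-136 + y) = (-136 + y)*(3 + Y))
-4551 - √(-9421 + S(156, 157)) = -4551 - √(-9421 + (-408 - 136*156 + 3*157 + 156*157)) = -4551 - √(-9421 + (-408 - 21216 + 471 + 24492)) = -4551 - √(-9421 + 3339) = -4551 - √(-6082) = -4551 - I*√6082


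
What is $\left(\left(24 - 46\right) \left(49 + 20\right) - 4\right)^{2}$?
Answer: $2316484$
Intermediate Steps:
$\left(\left(24 - 46\right) \left(49 + 20\right) - 4\right)^{2} = \left(\left(-22\right) 69 - 4\right)^{2} = \left(-1518 - 4\right)^{2} = \left(-1522\right)^{2} = 2316484$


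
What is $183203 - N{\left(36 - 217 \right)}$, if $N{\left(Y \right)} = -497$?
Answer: $183700$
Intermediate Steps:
$183203 - N{\left(36 - 217 \right)} = 183203 - -497 = 183203 + 497 = 183700$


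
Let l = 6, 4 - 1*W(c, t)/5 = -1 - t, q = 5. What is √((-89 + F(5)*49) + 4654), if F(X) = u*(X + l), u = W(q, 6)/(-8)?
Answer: 25*√22/4 ≈ 29.315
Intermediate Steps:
W(c, t) = 25 + 5*t (W(c, t) = 20 - 5*(-1 - t) = 20 + (5 + 5*t) = 25 + 5*t)
u = -55/8 (u = (25 + 5*6)/(-8) = (25 + 30)*(-⅛) = 55*(-⅛) = -55/8 ≈ -6.8750)
F(X) = -165/4 - 55*X/8 (F(X) = -55*(X + 6)/8 = -55*(6 + X)/8 = -165/4 - 55*X/8)
√((-89 + F(5)*49) + 4654) = √((-89 + (-165/4 - 55/8*5)*49) + 4654) = √((-89 + (-165/4 - 275/8)*49) + 4654) = √((-89 - 605/8*49) + 4654) = √((-89 - 29645/8) + 4654) = √(-30357/8 + 4654) = √(6875/8) = 25*√22/4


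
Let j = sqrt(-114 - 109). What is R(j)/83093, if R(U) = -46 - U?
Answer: -46/83093 - I*sqrt(223)/83093 ≈ -0.0005536 - 0.00017972*I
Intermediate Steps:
j = I*sqrt(223) (j = sqrt(-223) = I*sqrt(223) ≈ 14.933*I)
R(j)/83093 = (-46 - I*sqrt(223))/83093 = (-46 - I*sqrt(223))*(1/83093) = -46/83093 - I*sqrt(223)/83093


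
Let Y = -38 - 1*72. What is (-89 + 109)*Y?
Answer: -2200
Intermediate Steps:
Y = -110 (Y = -38 - 72 = -110)
(-89 + 109)*Y = (-89 + 109)*(-110) = 20*(-110) = -2200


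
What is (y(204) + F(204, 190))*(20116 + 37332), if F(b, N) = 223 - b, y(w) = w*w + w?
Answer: 2403566872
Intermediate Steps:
y(w) = w + w² (y(w) = w² + w = w + w²)
(y(204) + F(204, 190))*(20116 + 37332) = (204*(1 + 204) + (223 - 1*204))*(20116 + 37332) = (204*205 + (223 - 204))*57448 = (41820 + 19)*57448 = 41839*57448 = 2403566872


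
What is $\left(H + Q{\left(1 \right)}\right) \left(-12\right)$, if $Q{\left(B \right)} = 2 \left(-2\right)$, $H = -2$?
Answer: $72$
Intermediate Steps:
$Q{\left(B \right)} = -4$
$\left(H + Q{\left(1 \right)}\right) \left(-12\right) = \left(-2 - 4\right) \left(-12\right) = \left(-6\right) \left(-12\right) = 72$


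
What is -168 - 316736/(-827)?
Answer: 177800/827 ≈ 214.99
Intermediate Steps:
-168 - 316736/(-827) = -168 - 316736*(-1)/827 = -168 - 707*(-448/827) = -168 + 316736/827 = 177800/827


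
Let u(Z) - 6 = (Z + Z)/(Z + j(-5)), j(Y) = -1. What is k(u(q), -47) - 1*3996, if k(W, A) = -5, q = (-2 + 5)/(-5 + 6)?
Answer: -4001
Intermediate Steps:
q = 3 (q = 3/1 = 3*1 = 3)
u(Z) = 6 + 2*Z/(-1 + Z) (u(Z) = 6 + (Z + Z)/(Z - 1) = 6 + (2*Z)/(-1 + Z) = 6 + 2*Z/(-1 + Z))
k(u(q), -47) - 1*3996 = -5 - 1*3996 = -5 - 3996 = -4001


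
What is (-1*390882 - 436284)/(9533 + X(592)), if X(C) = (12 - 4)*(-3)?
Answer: -827166/9509 ≈ -86.988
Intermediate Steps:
X(C) = -24 (X(C) = 8*(-3) = -24)
(-1*390882 - 436284)/(9533 + X(592)) = (-1*390882 - 436284)/(9533 - 24) = (-390882 - 436284)/9509 = -827166*1/9509 = -827166/9509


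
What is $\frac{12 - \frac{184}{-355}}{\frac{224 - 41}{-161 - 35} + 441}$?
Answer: $\frac{871024}{30619815} \approx 0.028446$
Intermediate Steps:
$\frac{12 - \frac{184}{-355}}{\frac{224 - 41}{-161 - 35} + 441} = \frac{12 - - \frac{184}{355}}{\frac{183}{-196} + 441} = \frac{12 + \frac{184}{355}}{183 \left(- \frac{1}{196}\right) + 441} = \frac{4444}{355 \left(- \frac{183}{196} + 441\right)} = \frac{4444}{355 \cdot \frac{86253}{196}} = \frac{4444}{355} \cdot \frac{196}{86253} = \frac{871024}{30619815}$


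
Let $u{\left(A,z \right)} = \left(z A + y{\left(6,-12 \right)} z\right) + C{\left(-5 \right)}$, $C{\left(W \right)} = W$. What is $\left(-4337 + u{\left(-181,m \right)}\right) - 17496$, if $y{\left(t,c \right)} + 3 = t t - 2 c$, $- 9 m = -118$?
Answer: $- \frac{211174}{9} \approx -23464.0$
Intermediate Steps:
$m = \frac{118}{9}$ ($m = \left(- \frac{1}{9}\right) \left(-118\right) = \frac{118}{9} \approx 13.111$)
$y{\left(t,c \right)} = -3 + t^{2} - 2 c$ ($y{\left(t,c \right)} = -3 - \left(2 c - t t\right) = -3 - \left(- t^{2} + 2 c\right) = -3 + t^{2} - 2 c$)
$u{\left(A,z \right)} = -5 + 57 z + A z$ ($u{\left(A,z \right)} = \left(z A + \left(-3 + 6^{2} - -24\right) z\right) - 5 = \left(A z + \left(-3 + 36 + 24\right) z\right) - 5 = \left(A z + 57 z\right) - 5 = \left(57 z + A z\right) - 5 = -5 + 57 z + A z$)
$\left(-4337 + u{\left(-181,m \right)}\right) - 17496 = \left(-4337 - \frac{14677}{9}\right) - 17496 = - \frac{53710}{9} - 17496 = - \frac{211174}{9}$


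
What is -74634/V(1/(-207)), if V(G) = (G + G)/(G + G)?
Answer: -74634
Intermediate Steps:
V(G) = 1 (V(G) = (2*G)/((2*G)) = (2*G)*(1/(2*G)) = 1)
-74634/V(1/(-207)) = -74634/1 = -74634*1 = -74634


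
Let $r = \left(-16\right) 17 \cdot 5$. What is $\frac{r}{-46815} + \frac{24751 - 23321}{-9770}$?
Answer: $- \frac{1073165}{9147651} \approx -0.11732$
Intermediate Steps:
$r = -1360$ ($r = \left(-272\right) 5 = -1360$)
$\frac{r}{-46815} + \frac{24751 - 23321}{-9770} = - \frac{1360}{-46815} + \frac{24751 - 23321}{-9770} = \left(-1360\right) \left(- \frac{1}{46815}\right) + 1430 \left(- \frac{1}{9770}\right) = \frac{272}{9363} - \frac{143}{977} = - \frac{1073165}{9147651}$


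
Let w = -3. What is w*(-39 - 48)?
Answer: 261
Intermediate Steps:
w*(-39 - 48) = -3*(-39 - 48) = -3*(-87) = 261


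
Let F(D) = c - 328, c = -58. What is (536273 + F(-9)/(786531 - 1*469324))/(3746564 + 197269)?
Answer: 170109549125/1251011434431 ≈ 0.13598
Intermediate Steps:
F(D) = -386 (F(D) = -58 - 328 = -386)
(536273 + F(-9)/(786531 - 1*469324))/(3746564 + 197269) = (536273 - 386/(786531 - 1*469324))/(3746564 + 197269) = (536273 - 386/(786531 - 469324))/3943833 = (536273 - 386/317207)*(1/3943833) = (170109549125/317207)*(1/3943833) = 170109549125/1251011434431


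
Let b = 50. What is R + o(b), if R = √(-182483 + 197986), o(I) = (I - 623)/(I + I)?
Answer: -573/100 + √15503 ≈ 118.78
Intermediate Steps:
o(I) = (-623 + I)/(2*I) (o(I) = (-623 + I)/((2*I)) = (-623 + I)*(1/(2*I)) = (-623 + I)/(2*I))
R = √15503 ≈ 124.51
R + o(b) = √15503 + (½)*(-623 + 50)/50 = √15503 + (½)*(1/50)*(-573) = √15503 - 573/100 = -573/100 + √15503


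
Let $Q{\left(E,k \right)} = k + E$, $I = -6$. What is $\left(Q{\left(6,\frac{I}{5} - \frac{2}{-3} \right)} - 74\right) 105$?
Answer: $-7196$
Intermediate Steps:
$Q{\left(E,k \right)} = E + k$
$\left(Q{\left(6,\frac{I}{5} - \frac{2}{-3} \right)} - 74\right) 105 = \left(\left(6 - \left(- \frac{2}{3} + \frac{6}{5}\right)\right) - 74\right) 105 = \left(\left(6 - \frac{8}{15}\right) - 74\right) 105 = \left(\frac{82}{15} - 74\right) 105 = \left(- \frac{1028}{15}\right) 105 = -7196$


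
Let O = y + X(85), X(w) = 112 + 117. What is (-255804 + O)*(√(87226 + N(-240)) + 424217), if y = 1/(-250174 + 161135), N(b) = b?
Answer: -9653542471530442/89039 - 22756142426*√86986/89039 ≈ -1.0849e+11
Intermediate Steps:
X(w) = 229
y = -1/89039 (y = 1/(-89039) = -1/89039 ≈ -1.1231e-5)
O = 20389930/89039 (O = -1/89039 + 229 = 20389930/89039 ≈ 229.00)
(-255804 + O)*(√(87226 + N(-240)) + 424217) = (-255804 + 20389930/89039)*(√(87226 - 240) + 424217) = -22756142426*(√86986 + 424217)/89039 = -22756142426*(424217 + √86986)/89039 = -9653542471530442/89039 - 22756142426*√86986/89039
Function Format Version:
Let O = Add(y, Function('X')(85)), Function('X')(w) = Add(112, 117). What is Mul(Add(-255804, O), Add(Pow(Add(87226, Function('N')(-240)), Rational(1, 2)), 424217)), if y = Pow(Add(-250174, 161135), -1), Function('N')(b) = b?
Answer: Add(Rational(-9653542471530442, 89039), Mul(Rational(-22756142426, 89039), Pow(86986, Rational(1, 2)))) ≈ -1.0849e+11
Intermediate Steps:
Function('X')(w) = 229
y = Rational(-1, 89039) (y = Pow(-89039, -1) = Rational(-1, 89039) ≈ -1.1231e-5)
O = Rational(20389930, 89039) (O = Add(Rational(-1, 89039), 229) = Rational(20389930, 89039) ≈ 229.00)
Mul(Add(-255804, O), Add(Pow(Add(87226, Function('N')(-240)), Rational(1, 2)), 424217)) = Mul(Add(-255804, Rational(20389930, 89039)), Add(Pow(Add(87226, -240), Rational(1, 2)), 424217)) = Mul(Rational(-22756142426, 89039), Add(Pow(86986, Rational(1, 2)), 424217)) = Mul(Rational(-22756142426, 89039), Add(424217, Pow(86986, Rational(1, 2)))) = Add(Rational(-9653542471530442, 89039), Mul(Rational(-22756142426, 89039), Pow(86986, Rational(1, 2))))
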